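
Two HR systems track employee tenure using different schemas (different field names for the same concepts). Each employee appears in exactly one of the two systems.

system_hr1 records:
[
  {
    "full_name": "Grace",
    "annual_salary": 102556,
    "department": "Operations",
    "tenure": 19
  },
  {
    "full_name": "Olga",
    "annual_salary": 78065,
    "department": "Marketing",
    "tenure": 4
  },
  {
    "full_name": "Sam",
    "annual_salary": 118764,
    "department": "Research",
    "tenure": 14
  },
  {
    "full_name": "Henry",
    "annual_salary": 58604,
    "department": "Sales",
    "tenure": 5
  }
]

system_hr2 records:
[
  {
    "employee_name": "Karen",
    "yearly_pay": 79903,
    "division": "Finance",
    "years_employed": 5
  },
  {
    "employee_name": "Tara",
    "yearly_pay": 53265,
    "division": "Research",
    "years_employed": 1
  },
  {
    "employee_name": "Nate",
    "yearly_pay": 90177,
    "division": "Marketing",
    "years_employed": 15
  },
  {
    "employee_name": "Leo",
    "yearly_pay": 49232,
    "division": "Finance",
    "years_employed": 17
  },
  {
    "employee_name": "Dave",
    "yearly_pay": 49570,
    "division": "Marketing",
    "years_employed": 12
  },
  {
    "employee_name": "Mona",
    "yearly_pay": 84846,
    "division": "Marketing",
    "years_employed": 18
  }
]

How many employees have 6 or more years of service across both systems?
6

Reconcile schemas: "tenure" (system_hr1) = "years_employed" (system_hr2) = years of service

From system_hr1: 2 employees with >= 6 years
From system_hr2: 4 employees with >= 6 years

Total: 2 + 4 = 6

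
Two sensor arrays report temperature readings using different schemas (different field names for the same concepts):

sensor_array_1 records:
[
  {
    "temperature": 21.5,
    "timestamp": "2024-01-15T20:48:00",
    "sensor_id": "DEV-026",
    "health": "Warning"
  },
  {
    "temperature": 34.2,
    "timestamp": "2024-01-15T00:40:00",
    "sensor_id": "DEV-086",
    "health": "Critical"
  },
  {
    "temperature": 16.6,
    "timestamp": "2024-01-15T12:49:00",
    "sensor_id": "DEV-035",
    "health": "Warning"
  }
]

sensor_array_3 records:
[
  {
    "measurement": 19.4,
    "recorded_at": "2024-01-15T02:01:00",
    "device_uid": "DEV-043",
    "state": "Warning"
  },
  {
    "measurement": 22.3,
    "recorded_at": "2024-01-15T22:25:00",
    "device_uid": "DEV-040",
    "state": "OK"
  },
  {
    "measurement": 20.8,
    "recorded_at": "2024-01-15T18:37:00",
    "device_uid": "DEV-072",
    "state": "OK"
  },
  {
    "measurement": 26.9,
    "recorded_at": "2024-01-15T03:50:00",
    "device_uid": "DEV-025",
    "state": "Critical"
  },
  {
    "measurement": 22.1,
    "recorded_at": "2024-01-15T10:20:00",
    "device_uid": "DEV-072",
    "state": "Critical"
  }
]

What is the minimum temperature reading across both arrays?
16.6

Schema mapping: "temperature" (sensor_array_1) = "measurement" (sensor_array_3) = temperature reading

Minimum in sensor_array_1: 16.6
Minimum in sensor_array_3: 19.4

Overall minimum: min(16.6, 19.4) = 16.6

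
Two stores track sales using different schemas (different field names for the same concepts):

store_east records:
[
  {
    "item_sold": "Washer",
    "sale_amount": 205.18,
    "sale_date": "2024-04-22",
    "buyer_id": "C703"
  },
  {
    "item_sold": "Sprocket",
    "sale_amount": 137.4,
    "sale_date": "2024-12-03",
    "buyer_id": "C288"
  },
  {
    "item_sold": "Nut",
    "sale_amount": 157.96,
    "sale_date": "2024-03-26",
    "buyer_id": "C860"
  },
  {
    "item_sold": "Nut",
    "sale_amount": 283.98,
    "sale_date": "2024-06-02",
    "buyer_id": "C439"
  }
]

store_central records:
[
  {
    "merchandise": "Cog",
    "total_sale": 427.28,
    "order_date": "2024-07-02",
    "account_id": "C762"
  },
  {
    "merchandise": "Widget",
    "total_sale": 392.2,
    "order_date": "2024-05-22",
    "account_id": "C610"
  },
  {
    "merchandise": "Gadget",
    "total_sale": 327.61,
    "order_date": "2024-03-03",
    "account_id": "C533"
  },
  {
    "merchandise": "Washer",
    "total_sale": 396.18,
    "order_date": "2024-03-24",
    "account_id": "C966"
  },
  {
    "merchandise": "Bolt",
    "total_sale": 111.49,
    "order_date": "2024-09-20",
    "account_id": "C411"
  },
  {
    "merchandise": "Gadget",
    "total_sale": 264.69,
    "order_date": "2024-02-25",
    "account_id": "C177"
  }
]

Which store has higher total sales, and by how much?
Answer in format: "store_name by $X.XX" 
store_central by $1134.93

Schema mapping: "sale_amount" (store_east) = "total_sale" (store_central) = sale amount

Total for store_east: 784.52
Total for store_central: 1919.45

Difference: |784.52 - 1919.45| = 1134.93
store_central has higher sales by $1134.93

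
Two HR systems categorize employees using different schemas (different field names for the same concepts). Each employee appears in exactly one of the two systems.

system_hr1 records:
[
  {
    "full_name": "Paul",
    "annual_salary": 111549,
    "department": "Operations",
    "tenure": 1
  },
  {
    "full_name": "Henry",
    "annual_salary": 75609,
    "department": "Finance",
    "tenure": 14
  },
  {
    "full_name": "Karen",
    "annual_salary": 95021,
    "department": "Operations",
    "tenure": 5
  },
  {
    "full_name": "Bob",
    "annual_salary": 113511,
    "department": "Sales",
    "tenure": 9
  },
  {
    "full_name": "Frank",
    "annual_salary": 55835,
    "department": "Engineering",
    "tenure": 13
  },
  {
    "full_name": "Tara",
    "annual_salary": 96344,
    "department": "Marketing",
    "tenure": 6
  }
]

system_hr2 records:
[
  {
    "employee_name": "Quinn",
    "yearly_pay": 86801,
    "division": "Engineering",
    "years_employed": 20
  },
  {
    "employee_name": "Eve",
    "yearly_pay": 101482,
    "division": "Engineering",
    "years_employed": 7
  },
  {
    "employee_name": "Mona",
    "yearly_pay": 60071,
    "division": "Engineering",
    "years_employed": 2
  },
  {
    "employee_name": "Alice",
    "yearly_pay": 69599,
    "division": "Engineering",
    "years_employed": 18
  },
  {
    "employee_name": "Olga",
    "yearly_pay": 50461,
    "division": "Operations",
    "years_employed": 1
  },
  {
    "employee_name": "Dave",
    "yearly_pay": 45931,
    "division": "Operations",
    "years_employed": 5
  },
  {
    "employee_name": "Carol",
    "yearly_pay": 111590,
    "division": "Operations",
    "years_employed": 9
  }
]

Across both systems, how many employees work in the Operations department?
5

Schema mapping: "department" (system_hr1) = "division" (system_hr2) = department

Operations employees in system_hr1: 2
Operations employees in system_hr2: 3

Total in Operations: 2 + 3 = 5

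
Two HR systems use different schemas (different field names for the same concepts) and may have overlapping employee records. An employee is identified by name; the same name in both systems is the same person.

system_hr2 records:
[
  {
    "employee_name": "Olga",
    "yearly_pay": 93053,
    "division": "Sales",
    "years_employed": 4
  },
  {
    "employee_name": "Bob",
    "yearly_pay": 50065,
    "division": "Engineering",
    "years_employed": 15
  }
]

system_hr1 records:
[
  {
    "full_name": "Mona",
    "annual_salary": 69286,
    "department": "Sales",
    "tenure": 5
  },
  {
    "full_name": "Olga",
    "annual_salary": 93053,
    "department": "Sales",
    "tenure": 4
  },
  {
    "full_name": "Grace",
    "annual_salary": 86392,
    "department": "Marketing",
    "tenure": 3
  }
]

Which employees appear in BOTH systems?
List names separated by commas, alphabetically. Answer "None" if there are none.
Olga

Schema mapping: "employee_name" (system_hr2) = "full_name" (system_hr1) = employee name

Names in system_hr2: ['Bob', 'Olga']
Names in system_hr1: ['Grace', 'Mona', 'Olga']

Intersection: ['Olga']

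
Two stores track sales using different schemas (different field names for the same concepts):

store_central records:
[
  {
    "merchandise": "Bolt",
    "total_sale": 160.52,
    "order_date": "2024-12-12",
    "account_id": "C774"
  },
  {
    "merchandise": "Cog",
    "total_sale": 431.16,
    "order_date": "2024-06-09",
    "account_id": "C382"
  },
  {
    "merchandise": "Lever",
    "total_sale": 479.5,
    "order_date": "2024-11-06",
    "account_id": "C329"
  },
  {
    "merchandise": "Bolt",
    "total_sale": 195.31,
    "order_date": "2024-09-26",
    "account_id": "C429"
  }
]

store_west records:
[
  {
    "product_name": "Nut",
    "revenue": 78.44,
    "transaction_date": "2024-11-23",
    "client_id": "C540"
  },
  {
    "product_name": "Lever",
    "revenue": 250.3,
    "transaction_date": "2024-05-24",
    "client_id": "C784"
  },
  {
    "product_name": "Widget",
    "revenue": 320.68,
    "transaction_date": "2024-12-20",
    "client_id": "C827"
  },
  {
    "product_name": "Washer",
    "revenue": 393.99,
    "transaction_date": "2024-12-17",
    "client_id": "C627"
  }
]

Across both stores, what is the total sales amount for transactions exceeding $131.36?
2231.46

Schema mapping: "total_sale" (store_central) = "revenue" (store_west) = sale amount

Sum of sales > $131.36 in store_central: 1266.49
Sum of sales > $131.36 in store_west: 964.97

Total: 1266.49 + 964.97 = 2231.46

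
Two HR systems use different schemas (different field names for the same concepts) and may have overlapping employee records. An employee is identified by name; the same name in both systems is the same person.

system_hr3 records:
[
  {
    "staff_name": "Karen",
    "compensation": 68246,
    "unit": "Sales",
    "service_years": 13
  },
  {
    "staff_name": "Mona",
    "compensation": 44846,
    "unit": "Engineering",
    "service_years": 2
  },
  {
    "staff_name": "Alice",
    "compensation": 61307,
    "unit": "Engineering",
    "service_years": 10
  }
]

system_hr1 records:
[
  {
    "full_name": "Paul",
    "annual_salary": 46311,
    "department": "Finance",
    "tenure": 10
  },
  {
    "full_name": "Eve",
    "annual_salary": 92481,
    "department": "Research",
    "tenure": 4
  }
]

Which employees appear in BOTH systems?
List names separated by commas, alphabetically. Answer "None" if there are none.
None

Schema mapping: "staff_name" (system_hr3) = "full_name" (system_hr1) = employee name

Names in system_hr3: ['Alice', 'Karen', 'Mona']
Names in system_hr1: ['Eve', 'Paul']

Intersection: None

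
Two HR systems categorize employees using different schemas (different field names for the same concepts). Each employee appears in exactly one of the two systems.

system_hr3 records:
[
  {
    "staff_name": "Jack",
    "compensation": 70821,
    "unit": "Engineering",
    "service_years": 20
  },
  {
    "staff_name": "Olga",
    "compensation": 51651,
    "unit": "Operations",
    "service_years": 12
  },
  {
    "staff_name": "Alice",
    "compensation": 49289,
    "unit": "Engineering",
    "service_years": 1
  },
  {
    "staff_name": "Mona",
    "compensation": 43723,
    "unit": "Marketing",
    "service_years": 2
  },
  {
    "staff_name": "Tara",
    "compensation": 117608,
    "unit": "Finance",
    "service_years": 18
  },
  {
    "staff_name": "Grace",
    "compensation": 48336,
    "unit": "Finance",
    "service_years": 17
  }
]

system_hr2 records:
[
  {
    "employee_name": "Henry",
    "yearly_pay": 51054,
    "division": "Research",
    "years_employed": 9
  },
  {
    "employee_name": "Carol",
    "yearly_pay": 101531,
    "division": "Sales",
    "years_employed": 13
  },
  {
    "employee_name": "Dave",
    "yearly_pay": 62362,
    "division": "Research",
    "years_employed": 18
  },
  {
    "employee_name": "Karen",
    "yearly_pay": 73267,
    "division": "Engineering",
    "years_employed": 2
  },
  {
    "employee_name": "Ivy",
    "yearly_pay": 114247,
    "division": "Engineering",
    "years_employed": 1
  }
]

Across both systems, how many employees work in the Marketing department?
1

Schema mapping: "unit" (system_hr3) = "division" (system_hr2) = department

Marketing employees in system_hr3: 1
Marketing employees in system_hr2: 0

Total in Marketing: 1 + 0 = 1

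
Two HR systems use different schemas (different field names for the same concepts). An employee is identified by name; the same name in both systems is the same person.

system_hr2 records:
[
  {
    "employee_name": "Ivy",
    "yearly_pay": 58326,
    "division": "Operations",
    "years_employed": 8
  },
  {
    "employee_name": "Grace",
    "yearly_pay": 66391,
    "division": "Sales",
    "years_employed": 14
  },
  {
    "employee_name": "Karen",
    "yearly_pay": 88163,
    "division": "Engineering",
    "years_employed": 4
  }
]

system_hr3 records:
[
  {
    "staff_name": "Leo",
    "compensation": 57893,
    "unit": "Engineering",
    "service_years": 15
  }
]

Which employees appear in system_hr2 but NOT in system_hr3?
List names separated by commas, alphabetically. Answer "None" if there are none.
Grace, Ivy, Karen

Schema mapping: "employee_name" (system_hr2) = "staff_name" (system_hr3) = employee name

Names in system_hr2: ['Grace', 'Ivy', 'Karen']
Names in system_hr3: ['Leo']

In system_hr2 but not system_hr3: ['Grace', 'Ivy', 'Karen']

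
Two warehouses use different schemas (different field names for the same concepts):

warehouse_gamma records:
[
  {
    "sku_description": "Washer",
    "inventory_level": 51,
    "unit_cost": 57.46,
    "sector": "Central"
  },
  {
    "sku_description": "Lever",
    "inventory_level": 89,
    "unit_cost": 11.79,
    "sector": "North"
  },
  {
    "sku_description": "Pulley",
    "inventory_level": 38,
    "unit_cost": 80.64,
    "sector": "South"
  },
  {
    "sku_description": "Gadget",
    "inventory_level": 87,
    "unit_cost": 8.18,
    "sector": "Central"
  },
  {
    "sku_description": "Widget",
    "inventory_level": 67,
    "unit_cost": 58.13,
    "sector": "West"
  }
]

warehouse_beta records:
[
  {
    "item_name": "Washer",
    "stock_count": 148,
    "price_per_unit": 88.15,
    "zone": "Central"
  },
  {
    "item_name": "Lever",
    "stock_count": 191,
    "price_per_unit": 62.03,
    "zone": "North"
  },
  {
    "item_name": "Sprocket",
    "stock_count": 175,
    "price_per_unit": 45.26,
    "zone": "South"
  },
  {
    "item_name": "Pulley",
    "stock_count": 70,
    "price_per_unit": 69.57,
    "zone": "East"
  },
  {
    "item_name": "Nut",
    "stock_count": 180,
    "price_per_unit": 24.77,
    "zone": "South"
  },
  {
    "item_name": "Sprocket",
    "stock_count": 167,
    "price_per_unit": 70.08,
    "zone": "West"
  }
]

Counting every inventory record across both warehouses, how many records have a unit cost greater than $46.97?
7

Schema mapping: "unit_cost" (warehouse_gamma) = "price_per_unit" (warehouse_beta) = unit cost

Records > $46.97 in warehouse_gamma: 3
Records > $46.97 in warehouse_beta: 4

Total count: 3 + 4 = 7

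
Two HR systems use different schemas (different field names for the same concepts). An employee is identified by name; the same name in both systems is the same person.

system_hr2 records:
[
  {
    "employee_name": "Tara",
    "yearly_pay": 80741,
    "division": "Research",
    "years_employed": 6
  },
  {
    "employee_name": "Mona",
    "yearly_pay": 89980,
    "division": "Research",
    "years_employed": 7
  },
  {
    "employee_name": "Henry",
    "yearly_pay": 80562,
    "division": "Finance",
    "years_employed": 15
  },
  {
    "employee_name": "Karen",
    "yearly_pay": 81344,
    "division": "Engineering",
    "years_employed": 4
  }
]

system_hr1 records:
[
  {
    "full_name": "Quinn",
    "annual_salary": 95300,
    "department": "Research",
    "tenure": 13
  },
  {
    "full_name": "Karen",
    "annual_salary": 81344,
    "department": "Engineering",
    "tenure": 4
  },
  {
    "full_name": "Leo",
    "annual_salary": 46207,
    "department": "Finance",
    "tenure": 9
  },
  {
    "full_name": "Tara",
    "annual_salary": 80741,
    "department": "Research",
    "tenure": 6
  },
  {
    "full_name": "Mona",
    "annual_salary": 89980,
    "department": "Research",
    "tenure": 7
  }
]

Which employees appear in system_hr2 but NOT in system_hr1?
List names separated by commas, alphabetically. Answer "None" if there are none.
Henry

Schema mapping: "employee_name" (system_hr2) = "full_name" (system_hr1) = employee name

Names in system_hr2: ['Henry', 'Karen', 'Mona', 'Tara']
Names in system_hr1: ['Karen', 'Leo', 'Mona', 'Quinn', 'Tara']

In system_hr2 but not system_hr1: ['Henry']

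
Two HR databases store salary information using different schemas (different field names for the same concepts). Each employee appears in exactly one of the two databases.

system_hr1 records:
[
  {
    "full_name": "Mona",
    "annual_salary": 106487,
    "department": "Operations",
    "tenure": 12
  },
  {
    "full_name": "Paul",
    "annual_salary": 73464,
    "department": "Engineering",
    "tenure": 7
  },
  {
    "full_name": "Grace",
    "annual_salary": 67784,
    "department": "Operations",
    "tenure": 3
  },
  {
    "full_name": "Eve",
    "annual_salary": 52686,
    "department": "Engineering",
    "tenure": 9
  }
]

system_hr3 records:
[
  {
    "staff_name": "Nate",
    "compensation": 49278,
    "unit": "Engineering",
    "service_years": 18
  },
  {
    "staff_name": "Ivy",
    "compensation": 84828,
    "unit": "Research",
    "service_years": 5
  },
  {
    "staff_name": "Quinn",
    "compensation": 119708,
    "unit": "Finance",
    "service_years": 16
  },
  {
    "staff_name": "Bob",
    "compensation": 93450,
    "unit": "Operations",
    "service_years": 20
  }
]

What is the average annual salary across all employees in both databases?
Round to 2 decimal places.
80960.63

Schema mapping: "annual_salary" (system_hr1) = "compensation" (system_hr3) = annual salary

All salaries: [106487, 73464, 67784, 52686, 49278, 84828, 119708, 93450]
Sum: 647685
Count: 8
Average: 647685 / 8 = 80960.63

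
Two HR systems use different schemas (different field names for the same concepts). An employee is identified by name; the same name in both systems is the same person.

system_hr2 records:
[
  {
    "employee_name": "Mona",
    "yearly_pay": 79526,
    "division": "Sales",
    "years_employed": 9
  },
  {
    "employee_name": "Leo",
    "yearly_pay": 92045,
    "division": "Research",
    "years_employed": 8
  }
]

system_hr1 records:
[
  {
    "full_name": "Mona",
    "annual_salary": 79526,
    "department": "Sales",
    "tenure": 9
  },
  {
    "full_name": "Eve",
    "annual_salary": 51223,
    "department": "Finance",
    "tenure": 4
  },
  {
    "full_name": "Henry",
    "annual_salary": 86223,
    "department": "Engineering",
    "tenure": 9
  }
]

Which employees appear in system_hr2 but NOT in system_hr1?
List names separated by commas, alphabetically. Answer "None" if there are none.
Leo

Schema mapping: "employee_name" (system_hr2) = "full_name" (system_hr1) = employee name

Names in system_hr2: ['Leo', 'Mona']
Names in system_hr1: ['Eve', 'Henry', 'Mona']

In system_hr2 but not system_hr1: ['Leo']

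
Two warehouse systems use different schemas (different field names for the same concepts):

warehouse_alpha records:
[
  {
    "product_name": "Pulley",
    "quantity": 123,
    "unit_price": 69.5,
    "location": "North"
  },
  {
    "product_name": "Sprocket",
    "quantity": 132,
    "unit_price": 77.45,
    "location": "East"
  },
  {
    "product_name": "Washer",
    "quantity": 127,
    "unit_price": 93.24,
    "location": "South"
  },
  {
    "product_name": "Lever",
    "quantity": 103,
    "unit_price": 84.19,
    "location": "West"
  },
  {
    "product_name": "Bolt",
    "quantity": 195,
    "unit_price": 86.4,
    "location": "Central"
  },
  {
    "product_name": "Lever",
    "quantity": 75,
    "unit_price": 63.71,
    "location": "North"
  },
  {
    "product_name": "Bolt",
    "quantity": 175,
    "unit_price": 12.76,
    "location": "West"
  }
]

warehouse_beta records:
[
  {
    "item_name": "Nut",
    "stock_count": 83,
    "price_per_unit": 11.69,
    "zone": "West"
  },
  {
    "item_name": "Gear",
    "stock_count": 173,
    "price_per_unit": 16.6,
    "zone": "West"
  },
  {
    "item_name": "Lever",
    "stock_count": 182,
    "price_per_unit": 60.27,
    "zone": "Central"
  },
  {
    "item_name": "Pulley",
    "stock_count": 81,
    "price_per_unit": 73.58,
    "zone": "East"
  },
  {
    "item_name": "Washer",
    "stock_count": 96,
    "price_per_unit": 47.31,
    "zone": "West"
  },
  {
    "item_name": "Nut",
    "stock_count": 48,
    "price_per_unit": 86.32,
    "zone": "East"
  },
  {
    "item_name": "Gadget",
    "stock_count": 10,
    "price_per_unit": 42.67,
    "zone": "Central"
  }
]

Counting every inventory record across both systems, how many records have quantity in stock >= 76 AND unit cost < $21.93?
3

Schema mappings:
- "quantity" (warehouse_alpha) = "stock_count" (warehouse_beta) = quantity
- "unit_price" (warehouse_alpha) = "price_per_unit" (warehouse_beta) = unit cost

Records meeting both conditions in warehouse_alpha: 1
Records meeting both conditions in warehouse_beta: 2

Total: 1 + 2 = 3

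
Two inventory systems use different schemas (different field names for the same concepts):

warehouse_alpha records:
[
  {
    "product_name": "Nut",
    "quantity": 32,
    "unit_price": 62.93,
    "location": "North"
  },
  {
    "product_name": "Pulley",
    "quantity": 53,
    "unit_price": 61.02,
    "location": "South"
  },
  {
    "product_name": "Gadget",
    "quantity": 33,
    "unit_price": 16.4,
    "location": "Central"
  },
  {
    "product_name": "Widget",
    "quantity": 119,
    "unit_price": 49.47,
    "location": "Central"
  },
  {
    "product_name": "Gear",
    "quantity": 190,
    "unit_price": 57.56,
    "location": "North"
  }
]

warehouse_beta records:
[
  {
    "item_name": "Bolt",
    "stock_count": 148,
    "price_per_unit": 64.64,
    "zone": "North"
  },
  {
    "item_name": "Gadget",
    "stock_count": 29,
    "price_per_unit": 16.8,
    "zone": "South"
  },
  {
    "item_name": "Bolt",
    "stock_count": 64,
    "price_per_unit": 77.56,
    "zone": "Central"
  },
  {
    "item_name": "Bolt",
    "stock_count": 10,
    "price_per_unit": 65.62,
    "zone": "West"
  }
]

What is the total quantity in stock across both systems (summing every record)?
678

To reconcile these schemas, identify the field holding the quantity in stock in each system:
1. In warehouse_alpha it is "quantity"
2. In warehouse_beta it is "stock_count"

From warehouse_alpha: 32 + 53 + 33 + 119 + 190 = 427
From warehouse_beta: 148 + 29 + 64 + 10 = 251

Total: 427 + 251 = 678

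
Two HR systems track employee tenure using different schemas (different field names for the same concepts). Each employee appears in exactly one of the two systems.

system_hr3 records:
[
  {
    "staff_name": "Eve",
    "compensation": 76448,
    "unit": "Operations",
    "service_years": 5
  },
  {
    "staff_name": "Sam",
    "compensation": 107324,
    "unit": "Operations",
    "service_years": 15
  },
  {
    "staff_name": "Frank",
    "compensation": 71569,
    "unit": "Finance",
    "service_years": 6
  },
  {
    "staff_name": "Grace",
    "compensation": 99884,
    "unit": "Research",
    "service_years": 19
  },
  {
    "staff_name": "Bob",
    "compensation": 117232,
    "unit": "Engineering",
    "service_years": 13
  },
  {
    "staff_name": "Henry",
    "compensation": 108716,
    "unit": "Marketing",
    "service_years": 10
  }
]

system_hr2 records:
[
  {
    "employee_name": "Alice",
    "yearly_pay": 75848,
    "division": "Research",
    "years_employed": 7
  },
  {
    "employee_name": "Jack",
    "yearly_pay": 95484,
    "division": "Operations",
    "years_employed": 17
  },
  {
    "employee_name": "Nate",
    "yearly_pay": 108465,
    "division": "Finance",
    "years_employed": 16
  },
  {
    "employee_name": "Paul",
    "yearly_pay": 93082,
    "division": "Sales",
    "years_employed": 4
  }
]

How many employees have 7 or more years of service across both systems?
7

Reconcile schemas: "service_years" (system_hr3) = "years_employed" (system_hr2) = years of service

From system_hr3: 4 employees with >= 7 years
From system_hr2: 3 employees with >= 7 years

Total: 4 + 3 = 7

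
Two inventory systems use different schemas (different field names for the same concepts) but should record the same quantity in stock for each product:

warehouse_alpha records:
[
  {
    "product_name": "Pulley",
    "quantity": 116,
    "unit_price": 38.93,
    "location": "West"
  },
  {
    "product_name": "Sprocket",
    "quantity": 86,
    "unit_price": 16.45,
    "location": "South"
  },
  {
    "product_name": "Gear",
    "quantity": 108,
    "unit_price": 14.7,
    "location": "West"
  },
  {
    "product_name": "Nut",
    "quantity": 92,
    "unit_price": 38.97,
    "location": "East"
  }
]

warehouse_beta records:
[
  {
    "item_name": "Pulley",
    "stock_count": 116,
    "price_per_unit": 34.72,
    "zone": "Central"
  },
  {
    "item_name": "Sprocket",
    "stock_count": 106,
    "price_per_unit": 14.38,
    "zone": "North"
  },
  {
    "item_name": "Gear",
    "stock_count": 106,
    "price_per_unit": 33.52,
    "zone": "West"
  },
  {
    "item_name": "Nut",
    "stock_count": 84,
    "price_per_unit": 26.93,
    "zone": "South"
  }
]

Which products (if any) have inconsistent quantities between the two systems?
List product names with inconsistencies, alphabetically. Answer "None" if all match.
Gear, Nut, Sprocket

Schema mappings:
- "product_name" (warehouse_alpha) = "item_name" (warehouse_beta) = product name
- "quantity" (warehouse_alpha) = "stock_count" (warehouse_beta) = quantity

Comparison:
  Pulley: 116 vs 116 - MATCH
  Sprocket: 86 vs 106 - MISMATCH
  Gear: 108 vs 106 - MISMATCH
  Nut: 92 vs 84 - MISMATCH

Products with inconsistencies: Gear, Nut, Sprocket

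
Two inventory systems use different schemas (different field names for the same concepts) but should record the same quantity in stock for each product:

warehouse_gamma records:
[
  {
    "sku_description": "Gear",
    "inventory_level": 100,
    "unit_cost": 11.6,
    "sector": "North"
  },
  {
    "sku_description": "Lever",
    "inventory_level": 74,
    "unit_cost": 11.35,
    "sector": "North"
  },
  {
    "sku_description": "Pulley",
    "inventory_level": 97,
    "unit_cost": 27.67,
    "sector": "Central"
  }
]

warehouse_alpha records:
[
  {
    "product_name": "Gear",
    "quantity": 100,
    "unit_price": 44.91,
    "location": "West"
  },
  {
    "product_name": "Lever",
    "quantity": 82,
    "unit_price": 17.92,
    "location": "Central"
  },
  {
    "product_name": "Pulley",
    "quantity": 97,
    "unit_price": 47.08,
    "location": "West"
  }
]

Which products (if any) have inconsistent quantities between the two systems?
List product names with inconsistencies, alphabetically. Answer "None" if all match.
Lever

Schema mappings:
- "sku_description" (warehouse_gamma) = "product_name" (warehouse_alpha) = product name
- "inventory_level" (warehouse_gamma) = "quantity" (warehouse_alpha) = quantity

Comparison:
  Gear: 100 vs 100 - MATCH
  Lever: 74 vs 82 - MISMATCH
  Pulley: 97 vs 97 - MATCH

Products with inconsistencies: Lever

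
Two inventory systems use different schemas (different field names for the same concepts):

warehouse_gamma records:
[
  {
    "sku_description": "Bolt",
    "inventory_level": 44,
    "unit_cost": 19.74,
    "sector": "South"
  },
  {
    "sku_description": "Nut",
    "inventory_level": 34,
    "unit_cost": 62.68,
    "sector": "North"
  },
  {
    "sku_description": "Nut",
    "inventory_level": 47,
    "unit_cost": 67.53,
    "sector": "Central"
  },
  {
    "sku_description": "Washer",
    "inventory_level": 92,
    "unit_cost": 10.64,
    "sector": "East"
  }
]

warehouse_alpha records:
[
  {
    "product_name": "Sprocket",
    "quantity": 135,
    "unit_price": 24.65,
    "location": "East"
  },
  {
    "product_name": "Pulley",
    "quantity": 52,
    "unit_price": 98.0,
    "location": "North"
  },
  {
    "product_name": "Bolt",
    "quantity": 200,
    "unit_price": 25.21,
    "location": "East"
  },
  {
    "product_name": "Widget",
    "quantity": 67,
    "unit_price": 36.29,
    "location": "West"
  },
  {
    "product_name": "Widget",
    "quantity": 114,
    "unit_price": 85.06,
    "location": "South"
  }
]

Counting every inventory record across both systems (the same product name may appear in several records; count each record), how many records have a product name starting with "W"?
3

Schema mapping: "sku_description" (warehouse_gamma) = "product_name" (warehouse_alpha) = product name

Records with product name starting with "W" in warehouse_gamma: 1
Records with product name starting with "W" in warehouse_alpha: 2

Total: 1 + 2 = 3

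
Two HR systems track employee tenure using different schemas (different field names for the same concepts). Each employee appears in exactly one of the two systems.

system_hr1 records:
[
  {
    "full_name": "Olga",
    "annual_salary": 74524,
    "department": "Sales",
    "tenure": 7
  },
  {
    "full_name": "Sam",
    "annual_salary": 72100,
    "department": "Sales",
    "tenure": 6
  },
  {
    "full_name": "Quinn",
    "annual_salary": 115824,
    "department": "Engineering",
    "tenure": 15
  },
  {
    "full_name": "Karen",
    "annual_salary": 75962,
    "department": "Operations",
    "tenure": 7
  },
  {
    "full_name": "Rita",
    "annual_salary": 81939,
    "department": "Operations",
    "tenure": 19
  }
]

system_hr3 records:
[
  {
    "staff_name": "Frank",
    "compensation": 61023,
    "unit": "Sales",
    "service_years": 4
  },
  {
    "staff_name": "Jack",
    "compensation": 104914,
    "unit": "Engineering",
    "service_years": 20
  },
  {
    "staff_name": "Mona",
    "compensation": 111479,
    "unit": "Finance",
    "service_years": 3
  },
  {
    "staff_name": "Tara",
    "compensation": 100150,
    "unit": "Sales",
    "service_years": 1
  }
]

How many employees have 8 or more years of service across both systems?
3

Reconcile schemas: "tenure" (system_hr1) = "service_years" (system_hr3) = years of service

From system_hr1: 2 employees with >= 8 years
From system_hr3: 1 employees with >= 8 years

Total: 2 + 1 = 3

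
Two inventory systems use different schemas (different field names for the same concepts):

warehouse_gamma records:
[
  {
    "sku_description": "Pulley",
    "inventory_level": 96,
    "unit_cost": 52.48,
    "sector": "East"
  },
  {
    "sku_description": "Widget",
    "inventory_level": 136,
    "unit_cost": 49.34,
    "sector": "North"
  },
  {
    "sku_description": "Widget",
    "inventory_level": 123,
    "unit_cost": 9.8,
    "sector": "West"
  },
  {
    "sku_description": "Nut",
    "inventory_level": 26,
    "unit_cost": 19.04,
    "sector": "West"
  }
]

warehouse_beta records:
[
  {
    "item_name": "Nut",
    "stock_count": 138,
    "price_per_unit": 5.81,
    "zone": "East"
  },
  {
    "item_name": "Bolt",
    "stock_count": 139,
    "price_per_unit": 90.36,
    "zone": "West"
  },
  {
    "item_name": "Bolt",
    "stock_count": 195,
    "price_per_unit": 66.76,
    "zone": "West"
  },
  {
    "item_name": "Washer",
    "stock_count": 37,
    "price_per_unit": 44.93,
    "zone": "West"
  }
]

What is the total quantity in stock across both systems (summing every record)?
890

To reconcile these schemas, identify the field holding the quantity in stock in each system:
1. In warehouse_gamma it is "inventory_level"
2. In warehouse_beta it is "stock_count"

From warehouse_gamma: 96 + 136 + 123 + 26 = 381
From warehouse_beta: 138 + 139 + 195 + 37 = 509

Total: 381 + 509 = 890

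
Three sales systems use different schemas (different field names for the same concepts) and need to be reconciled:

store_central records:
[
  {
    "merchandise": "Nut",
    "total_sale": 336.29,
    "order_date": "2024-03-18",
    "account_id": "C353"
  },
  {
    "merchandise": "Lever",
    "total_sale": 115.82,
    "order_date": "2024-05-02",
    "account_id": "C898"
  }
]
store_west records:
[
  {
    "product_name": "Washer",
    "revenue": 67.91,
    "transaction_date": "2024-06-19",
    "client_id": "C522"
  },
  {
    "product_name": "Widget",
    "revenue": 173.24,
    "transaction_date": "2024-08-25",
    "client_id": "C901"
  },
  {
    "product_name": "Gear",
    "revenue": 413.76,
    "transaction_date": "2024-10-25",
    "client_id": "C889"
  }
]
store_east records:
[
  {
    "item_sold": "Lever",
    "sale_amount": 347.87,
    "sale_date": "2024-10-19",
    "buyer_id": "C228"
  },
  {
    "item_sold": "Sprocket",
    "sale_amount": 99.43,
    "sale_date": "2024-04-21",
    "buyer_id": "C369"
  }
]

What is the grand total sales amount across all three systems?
1554.32

Schema reconciliation - all amount fields map to sale amount:

store_central (total_sale): 452.11
store_west (revenue): 654.91
store_east (sale_amount): 447.3

Grand total: 1554.32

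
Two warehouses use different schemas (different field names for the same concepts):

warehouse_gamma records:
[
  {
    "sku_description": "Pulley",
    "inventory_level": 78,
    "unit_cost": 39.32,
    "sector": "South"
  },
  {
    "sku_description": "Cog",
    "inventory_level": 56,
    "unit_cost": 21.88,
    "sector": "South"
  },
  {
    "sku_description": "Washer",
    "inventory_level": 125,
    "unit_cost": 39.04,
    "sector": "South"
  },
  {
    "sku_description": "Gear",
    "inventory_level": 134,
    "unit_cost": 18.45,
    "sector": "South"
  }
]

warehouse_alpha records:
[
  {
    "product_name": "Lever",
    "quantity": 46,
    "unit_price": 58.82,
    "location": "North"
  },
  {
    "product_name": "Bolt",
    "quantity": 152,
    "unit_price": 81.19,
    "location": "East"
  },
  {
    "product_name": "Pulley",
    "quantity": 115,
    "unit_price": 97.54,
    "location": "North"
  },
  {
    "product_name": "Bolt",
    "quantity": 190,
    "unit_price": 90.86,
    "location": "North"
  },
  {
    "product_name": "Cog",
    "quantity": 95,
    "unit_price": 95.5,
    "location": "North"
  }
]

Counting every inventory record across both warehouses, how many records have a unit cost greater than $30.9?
7

Schema mapping: "unit_cost" (warehouse_gamma) = "unit_price" (warehouse_alpha) = unit cost

Records > $30.9 in warehouse_gamma: 2
Records > $30.9 in warehouse_alpha: 5

Total count: 2 + 5 = 7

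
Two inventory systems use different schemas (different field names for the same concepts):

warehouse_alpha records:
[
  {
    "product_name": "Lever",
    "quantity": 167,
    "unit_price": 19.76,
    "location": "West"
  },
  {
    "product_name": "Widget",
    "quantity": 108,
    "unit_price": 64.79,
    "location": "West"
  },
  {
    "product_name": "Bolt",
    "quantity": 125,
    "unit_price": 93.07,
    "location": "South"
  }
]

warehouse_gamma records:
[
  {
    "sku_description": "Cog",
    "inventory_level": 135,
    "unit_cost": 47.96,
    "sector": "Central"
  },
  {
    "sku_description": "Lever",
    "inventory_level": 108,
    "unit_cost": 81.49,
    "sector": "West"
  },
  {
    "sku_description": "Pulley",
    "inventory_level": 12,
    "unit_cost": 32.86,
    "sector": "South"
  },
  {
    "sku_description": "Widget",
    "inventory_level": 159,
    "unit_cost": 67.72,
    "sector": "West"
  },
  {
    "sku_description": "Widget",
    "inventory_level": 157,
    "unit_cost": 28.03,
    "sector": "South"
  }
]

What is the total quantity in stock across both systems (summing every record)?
971

To reconcile these schemas, identify the field holding the quantity in stock in each system:
1. In warehouse_alpha it is "quantity"
2. In warehouse_gamma it is "inventory_level"

From warehouse_alpha: 167 + 108 + 125 = 400
From warehouse_gamma: 135 + 108 + 12 + 159 + 157 = 571

Total: 400 + 571 = 971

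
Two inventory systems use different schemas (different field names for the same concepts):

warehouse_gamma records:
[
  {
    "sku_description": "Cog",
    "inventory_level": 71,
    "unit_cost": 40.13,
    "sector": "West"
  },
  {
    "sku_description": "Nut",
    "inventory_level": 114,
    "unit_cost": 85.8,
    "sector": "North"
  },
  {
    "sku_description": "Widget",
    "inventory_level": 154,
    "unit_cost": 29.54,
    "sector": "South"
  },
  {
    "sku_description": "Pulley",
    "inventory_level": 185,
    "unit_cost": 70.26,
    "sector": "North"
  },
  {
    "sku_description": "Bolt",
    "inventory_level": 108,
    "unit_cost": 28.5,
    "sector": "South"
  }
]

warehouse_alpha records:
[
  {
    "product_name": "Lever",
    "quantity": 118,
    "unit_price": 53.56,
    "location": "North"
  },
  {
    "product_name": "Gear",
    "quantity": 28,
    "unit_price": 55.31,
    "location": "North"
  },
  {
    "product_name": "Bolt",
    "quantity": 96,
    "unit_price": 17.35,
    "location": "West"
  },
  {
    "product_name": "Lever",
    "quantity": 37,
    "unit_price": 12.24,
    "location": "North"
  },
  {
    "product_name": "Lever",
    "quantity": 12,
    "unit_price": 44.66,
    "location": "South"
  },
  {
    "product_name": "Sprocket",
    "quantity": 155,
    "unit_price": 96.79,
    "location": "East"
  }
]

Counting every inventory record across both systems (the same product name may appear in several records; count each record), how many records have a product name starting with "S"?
1

Schema mapping: "sku_description" (warehouse_gamma) = "product_name" (warehouse_alpha) = product name

Records with product name starting with "S" in warehouse_gamma: 0
Records with product name starting with "S" in warehouse_alpha: 1

Total: 0 + 1 = 1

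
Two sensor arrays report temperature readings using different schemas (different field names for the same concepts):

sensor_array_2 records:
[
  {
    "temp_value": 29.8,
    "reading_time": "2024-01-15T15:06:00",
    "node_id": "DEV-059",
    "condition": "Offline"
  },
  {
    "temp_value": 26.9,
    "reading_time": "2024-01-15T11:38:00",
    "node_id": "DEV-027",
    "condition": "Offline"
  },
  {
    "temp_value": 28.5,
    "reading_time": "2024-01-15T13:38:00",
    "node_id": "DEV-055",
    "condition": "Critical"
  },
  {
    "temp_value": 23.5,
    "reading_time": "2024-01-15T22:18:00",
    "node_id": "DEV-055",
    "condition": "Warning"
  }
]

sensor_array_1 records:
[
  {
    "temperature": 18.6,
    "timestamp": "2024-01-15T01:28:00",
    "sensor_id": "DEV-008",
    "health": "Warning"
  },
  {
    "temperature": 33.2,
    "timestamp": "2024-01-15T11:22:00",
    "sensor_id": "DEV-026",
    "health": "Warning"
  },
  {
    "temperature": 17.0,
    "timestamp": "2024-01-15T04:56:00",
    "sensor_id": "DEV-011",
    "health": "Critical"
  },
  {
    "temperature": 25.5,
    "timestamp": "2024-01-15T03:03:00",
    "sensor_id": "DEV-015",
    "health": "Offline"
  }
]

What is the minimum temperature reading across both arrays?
17.0

Schema mapping: "temp_value" (sensor_array_2) = "temperature" (sensor_array_1) = temperature reading

Minimum in sensor_array_2: 23.5
Minimum in sensor_array_1: 17.0

Overall minimum: min(23.5, 17.0) = 17.0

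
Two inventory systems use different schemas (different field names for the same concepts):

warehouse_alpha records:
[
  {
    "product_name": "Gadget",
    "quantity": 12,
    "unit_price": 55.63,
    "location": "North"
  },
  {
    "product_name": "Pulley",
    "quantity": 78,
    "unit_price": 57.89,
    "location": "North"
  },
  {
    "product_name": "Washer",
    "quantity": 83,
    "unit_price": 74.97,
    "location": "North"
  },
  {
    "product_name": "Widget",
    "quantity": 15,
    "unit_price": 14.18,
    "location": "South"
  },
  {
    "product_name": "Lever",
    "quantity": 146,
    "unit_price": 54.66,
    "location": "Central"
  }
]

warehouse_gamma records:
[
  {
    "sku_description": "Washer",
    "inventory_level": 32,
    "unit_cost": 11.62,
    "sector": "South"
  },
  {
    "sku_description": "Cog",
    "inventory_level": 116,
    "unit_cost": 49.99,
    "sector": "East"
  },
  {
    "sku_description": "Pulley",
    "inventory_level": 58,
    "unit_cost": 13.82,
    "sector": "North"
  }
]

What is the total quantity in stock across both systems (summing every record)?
540

To reconcile these schemas, identify the field holding the quantity in stock in each system:
1. In warehouse_alpha it is "quantity"
2. In warehouse_gamma it is "inventory_level"

From warehouse_alpha: 12 + 78 + 83 + 15 + 146 = 334
From warehouse_gamma: 32 + 116 + 58 = 206

Total: 334 + 206 = 540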